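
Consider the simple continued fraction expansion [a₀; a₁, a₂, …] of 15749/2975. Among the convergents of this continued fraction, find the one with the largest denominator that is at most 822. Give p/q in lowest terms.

937/177

List convergents until the denominator exceeds the bound:
a_0 = 5: 5/1  (≤ bound)
a_1 = 3: 16/3  (≤ bound)
a_2 = 2: 37/7  (≤ bound)
a_3 = 2: 90/17  (≤ bound)
a_4 = 9: 847/160  (≤ bound)
a_5 = 1: 937/177  (≤ bound)
a_6 = 7: 7406/1399  (> 822, stop)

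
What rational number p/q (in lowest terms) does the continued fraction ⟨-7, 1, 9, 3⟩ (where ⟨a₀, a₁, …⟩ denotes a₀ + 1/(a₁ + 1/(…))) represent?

-189/31

Start with 3.
9 + 1/(3/1) = 9 + 1/3 = 28/3
1 + 1/(28/3) = 1 + 3/28 = 31/28
-7 + 1/(31/28) = -7 + 28/31 = -189/31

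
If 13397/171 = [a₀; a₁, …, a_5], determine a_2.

1

⌊13397/171⌋ = 78, remainder 59
⌊171/59⌋ = 2, remainder 53
⌊59/53⌋ = 1, remainder 6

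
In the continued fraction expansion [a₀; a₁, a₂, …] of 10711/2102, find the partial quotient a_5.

2

⌊10711/2102⌋ = 5, remainder 201
⌊2102/201⌋ = 10, remainder 92
⌊201/92⌋ = 2, remainder 17
⌊92/17⌋ = 5, remainder 7
⌊17/7⌋ = 2, remainder 3
⌊7/3⌋ = 2, remainder 1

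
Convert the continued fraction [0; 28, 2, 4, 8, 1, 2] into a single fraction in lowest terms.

240/6827

Start with 2.
1 + 1/(2/1) = 1 + 1/2 = 3/2
8 + 1/(3/2) = 8 + 2/3 = 26/3
4 + 1/(26/3) = 4 + 3/26 = 107/26
2 + 1/(107/26) = 2 + 26/107 = 240/107
28 + 1/(240/107) = 28 + 107/240 = 6827/240
0 + 1/(6827/240) = 0 + 240/6827 = 240/6827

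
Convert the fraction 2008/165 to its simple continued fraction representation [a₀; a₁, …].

[12; 5, 1, 8, 3]

⌊2008/165⌋ = 12, remainder 28
⌊165/28⌋ = 5, remainder 25
⌊28/25⌋ = 1, remainder 3
⌊25/3⌋ = 8, remainder 1
⌊3/1⌋ = 3, remainder 0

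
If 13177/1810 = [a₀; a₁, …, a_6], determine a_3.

1

Apply division with remainder until the remainder is 0:
⌊13177/1810⌋ = 7, remainder 507
⌊1810/507⌋ = 3, remainder 289
⌊507/289⌋ = 1, remainder 218
⌊289/218⌋ = 1, remainder 71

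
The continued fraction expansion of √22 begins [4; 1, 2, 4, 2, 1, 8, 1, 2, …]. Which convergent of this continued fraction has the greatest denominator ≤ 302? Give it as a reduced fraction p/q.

a_0 = 4: 4/1  (≤ bound)
a_1 = 1: 5/1  (≤ bound)
a_2 = 2: 14/3  (≤ bound)
a_3 = 4: 61/13  (≤ bound)
a_4 = 2: 136/29  (≤ bound)
a_5 = 1: 197/42  (≤ bound)
a_6 = 8: 1712/365  (> 302, stop)

197/42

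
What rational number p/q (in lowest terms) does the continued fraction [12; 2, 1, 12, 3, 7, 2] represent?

Compute successive convergents:
a_0 = 12: 12/1
a_1 = 2: 25/2
a_2 = 1: 37/3
a_3 = 12: 469/38
a_4 = 3: 1444/117
a_5 = 7: 10577/857
a_6 = 2: 22598/1831

22598/1831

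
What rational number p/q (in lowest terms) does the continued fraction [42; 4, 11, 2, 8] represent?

a_0 = 42: 42/1
a_1 = 4: 169/4
a_2 = 11: 1901/45
a_3 = 2: 3971/94
a_4 = 8: 33669/797

33669/797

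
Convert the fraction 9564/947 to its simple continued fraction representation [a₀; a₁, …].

9564 ÷ 947 → quotient 10, remainder 94
947 ÷ 94 → quotient 10, remainder 7
94 ÷ 7 → quotient 13, remainder 3
7 ÷ 3 → quotient 2, remainder 1
3 ÷ 1 → quotient 3, remainder 0

[10; 10, 13, 2, 3]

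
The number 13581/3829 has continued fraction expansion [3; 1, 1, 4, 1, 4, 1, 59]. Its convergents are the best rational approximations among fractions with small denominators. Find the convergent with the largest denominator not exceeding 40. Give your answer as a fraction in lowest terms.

39/11

a_0 = 3: 3/1  (≤ bound)
a_1 = 1: 4/1  (≤ bound)
a_2 = 1: 7/2  (≤ bound)
a_3 = 4: 32/9  (≤ bound)
a_4 = 1: 39/11  (≤ bound)
a_5 = 4: 188/53  (> 40, stop)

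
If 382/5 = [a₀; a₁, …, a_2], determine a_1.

2

Run the Euclidean algorithm, recording each quotient:
382 ÷ 5 → quotient 76, remainder 2
5 ÷ 2 → quotient 2, remainder 1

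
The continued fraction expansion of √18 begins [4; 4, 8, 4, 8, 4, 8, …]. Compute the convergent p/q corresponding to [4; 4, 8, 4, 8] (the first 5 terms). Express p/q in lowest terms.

Start with 8.
4 + 1/(8/1) = 4 + 1/8 = 33/8
8 + 1/(33/8) = 8 + 8/33 = 272/33
4 + 1/(272/33) = 4 + 33/272 = 1121/272
4 + 1/(1121/272) = 4 + 272/1121 = 4756/1121

4756/1121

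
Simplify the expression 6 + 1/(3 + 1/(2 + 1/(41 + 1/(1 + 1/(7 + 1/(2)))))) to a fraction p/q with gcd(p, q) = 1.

31651/5035

Start with 2.
7 + 1/(2/1) = 7 + 1/2 = 15/2
1 + 1/(15/2) = 1 + 2/15 = 17/15
41 + 1/(17/15) = 41 + 15/17 = 712/17
2 + 1/(712/17) = 2 + 17/712 = 1441/712
3 + 1/(1441/712) = 3 + 712/1441 = 5035/1441
6 + 1/(5035/1441) = 6 + 1441/5035 = 31651/5035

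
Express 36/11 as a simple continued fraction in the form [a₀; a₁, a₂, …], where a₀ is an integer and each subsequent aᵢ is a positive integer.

[3; 3, 1, 2]

Repeatedly divide and take the remainder:
36 = 3·11 + 3, so a_0 = 3
11 = 3·3 + 2, so a_1 = 3
3 = 1·2 + 1, so a_2 = 1
2 = 2·1 + 0, so a_3 = 2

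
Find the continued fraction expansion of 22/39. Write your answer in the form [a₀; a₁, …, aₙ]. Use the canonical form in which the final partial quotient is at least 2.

22 = 0·39 + 22, so a_0 = 0
39 = 1·22 + 17, so a_1 = 1
22 = 1·17 + 5, so a_2 = 1
17 = 3·5 + 2, so a_3 = 3
5 = 2·2 + 1, so a_4 = 2
2 = 2·1 + 0, so a_5 = 2

[0; 1, 1, 3, 2, 2]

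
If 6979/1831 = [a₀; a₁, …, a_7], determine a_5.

6979 = 3·1831 + 1486, so a_0 = 3
1831 = 1·1486 + 345, so a_1 = 1
1486 = 4·345 + 106, so a_2 = 4
345 = 3·106 + 27, so a_3 = 3
106 = 3·27 + 25, so a_4 = 3
27 = 1·25 + 2, so a_5 = 1

1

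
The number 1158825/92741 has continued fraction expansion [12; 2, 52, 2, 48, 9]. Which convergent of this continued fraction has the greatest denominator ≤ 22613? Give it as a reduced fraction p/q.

List convergents until the denominator exceeds the bound:
a_0 = 12: 12/1  (≤ bound)
a_1 = 2: 25/2  (≤ bound)
a_2 = 52: 1312/105  (≤ bound)
a_3 = 2: 2649/212  (≤ bound)
a_4 = 48: 128464/10281  (≤ bound)
a_5 = 9: 1158825/92741  (> 22613, stop)

128464/10281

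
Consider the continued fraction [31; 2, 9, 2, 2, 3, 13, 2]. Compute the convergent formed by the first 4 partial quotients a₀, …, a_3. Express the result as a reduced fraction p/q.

a_0 = 31: 31/1
a_1 = 2: 63/2
a_2 = 9: 598/19
a_3 = 2: 1259/40

1259/40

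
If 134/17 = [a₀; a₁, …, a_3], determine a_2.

7

134 ÷ 17 → quotient 7, remainder 15
17 ÷ 15 → quotient 1, remainder 2
15 ÷ 2 → quotient 7, remainder 1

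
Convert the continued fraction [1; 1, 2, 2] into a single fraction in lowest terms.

Compute successive convergents:
a_0 = 1: 1/1
a_1 = 1: 2/1
a_2 = 2: 5/3
a_3 = 2: 12/7

12/7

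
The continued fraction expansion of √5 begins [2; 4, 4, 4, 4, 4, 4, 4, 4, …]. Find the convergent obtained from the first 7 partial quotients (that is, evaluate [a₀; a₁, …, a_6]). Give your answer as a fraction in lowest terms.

12238/5473

Start with 4.
4 + 1/(4/1) = 4 + 1/4 = 17/4
4 + 1/(17/4) = 4 + 4/17 = 72/17
4 + 1/(72/17) = 4 + 17/72 = 305/72
4 + 1/(305/72) = 4 + 72/305 = 1292/305
4 + 1/(1292/305) = 4 + 305/1292 = 5473/1292
2 + 1/(5473/1292) = 2 + 1292/5473 = 12238/5473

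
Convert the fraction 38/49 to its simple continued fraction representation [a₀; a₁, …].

[0; 1, 3, 2, 5]

Repeatedly divide and take the remainder:
38 = 0·49 + 38, so a_0 = 0
49 = 1·38 + 11, so a_1 = 1
38 = 3·11 + 5, so a_2 = 3
11 = 2·5 + 1, so a_3 = 2
5 = 5·1 + 0, so a_4 = 5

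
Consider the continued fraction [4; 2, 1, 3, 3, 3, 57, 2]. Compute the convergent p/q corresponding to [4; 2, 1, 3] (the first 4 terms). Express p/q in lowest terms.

a_0 = 4: 4/1
a_1 = 2: 9/2
a_2 = 1: 13/3
a_3 = 3: 48/11

48/11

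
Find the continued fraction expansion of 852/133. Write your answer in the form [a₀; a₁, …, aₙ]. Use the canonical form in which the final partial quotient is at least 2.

[6; 2, 2, 6, 4]

⌊852/133⌋ = 6, remainder 54
⌊133/54⌋ = 2, remainder 25
⌊54/25⌋ = 2, remainder 4
⌊25/4⌋ = 6, remainder 1
⌊4/1⌋ = 4, remainder 0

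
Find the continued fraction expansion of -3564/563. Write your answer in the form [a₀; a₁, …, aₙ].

[-7; 1, 2, 37, 5]

⌊-3564/563⌋ = -7, remainder 377
⌊563/377⌋ = 1, remainder 186
⌊377/186⌋ = 2, remainder 5
⌊186/5⌋ = 37, remainder 1
⌊5/1⌋ = 5, remainder 0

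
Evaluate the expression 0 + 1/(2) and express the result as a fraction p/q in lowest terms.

a_0 = 0: 0/1
a_1 = 2: 1/2

1/2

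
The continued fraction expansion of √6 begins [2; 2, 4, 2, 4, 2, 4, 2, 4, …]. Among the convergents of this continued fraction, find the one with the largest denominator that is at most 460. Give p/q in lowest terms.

485/198

List convergents until the denominator exceeds the bound:
a_0 = 2: 2/1  (≤ bound)
a_1 = 2: 5/2  (≤ bound)
a_2 = 4: 22/9  (≤ bound)
a_3 = 2: 49/20  (≤ bound)
a_4 = 4: 218/89  (≤ bound)
a_5 = 2: 485/198  (≤ bound)
a_6 = 4: 2158/881  (> 460, stop)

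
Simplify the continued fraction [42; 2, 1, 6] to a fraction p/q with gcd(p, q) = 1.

847/20

Starting at the tail and folding back:
Start with 6.
1 + 1/(6/1) = 1 + 1/6 = 7/6
2 + 1/(7/6) = 2 + 6/7 = 20/7
42 + 1/(20/7) = 42 + 7/20 = 847/20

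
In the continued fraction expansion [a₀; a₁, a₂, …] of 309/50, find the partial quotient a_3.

1

309 ÷ 50 → quotient 6, remainder 9
50 ÷ 9 → quotient 5, remainder 5
9 ÷ 5 → quotient 1, remainder 4
5 ÷ 4 → quotient 1, remainder 1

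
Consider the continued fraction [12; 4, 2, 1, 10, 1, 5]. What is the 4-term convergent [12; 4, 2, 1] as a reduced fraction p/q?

159/13

a_0 = 12: 12/1
a_1 = 4: 49/4
a_2 = 2: 110/9
a_3 = 1: 159/13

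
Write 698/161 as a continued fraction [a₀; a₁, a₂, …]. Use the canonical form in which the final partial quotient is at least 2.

⌊698/161⌋ = 4, remainder 54
⌊161/54⌋ = 2, remainder 53
⌊54/53⌋ = 1, remainder 1
⌊53/1⌋ = 53, remainder 0

[4; 2, 1, 53]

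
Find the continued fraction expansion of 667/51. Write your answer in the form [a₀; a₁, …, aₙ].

[13; 12, 1, 3]

Repeatedly divide and take the remainder:
667 ÷ 51 → quotient 13, remainder 4
51 ÷ 4 → quotient 12, remainder 3
4 ÷ 3 → quotient 1, remainder 1
3 ÷ 1 → quotient 3, remainder 0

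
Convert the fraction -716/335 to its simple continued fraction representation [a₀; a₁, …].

[-3; 1, 6, 3, 1, 1, 6]

-716 = -3·335 + 289, so a_0 = -3
335 = 1·289 + 46, so a_1 = 1
289 = 6·46 + 13, so a_2 = 6
46 = 3·13 + 7, so a_3 = 3
13 = 1·7 + 6, so a_4 = 1
7 = 1·6 + 1, so a_5 = 1
6 = 6·1 + 0, so a_6 = 6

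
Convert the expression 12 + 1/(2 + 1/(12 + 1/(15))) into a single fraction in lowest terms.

Compute successive convergents:
a_0 = 12: 12/1
a_1 = 2: 25/2
a_2 = 12: 312/25
a_3 = 15: 4705/377

4705/377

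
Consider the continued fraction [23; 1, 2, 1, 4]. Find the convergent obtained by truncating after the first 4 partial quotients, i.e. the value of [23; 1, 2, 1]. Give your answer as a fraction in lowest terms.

a_0 = 23: 23/1
a_1 = 1: 24/1
a_2 = 2: 71/3
a_3 = 1: 95/4

95/4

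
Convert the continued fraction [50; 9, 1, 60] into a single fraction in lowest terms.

30511/609

Start with 60.
1 + 1/(60/1) = 1 + 1/60 = 61/60
9 + 1/(61/60) = 9 + 60/61 = 609/61
50 + 1/(609/61) = 50 + 61/609 = 30511/609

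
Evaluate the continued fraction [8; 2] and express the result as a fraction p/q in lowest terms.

17/2

Build up convergents one term at a time:
a_0 = 8: 8/1
a_1 = 2: 17/2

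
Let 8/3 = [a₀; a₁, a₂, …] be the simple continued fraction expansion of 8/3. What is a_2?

2

8 = 2·3 + 2, so a_0 = 2
3 = 1·2 + 1, so a_1 = 1
2 = 2·1 + 0, so a_2 = 2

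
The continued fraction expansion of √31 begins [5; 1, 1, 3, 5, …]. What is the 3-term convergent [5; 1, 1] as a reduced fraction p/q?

Start with 1.
1 + 1/(1/1) = 1 + 1/1 = 2/1
5 + 1/(2/1) = 5 + 1/2 = 11/2

11/2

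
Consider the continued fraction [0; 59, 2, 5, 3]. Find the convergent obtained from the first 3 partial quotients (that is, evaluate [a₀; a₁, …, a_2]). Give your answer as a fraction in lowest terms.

Start with 2.
59 + 1/(2/1) = 59 + 1/2 = 119/2
0 + 1/(119/2) = 0 + 2/119 = 2/119

2/119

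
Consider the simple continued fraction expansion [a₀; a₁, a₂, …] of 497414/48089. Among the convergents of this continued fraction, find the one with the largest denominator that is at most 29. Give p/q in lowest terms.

31/3

a_0 = 10: 10/1  (≤ bound)
a_1 = 2: 21/2  (≤ bound)
a_2 = 1: 31/3  (≤ bound)
a_3 = 10: 331/32  (> 29, stop)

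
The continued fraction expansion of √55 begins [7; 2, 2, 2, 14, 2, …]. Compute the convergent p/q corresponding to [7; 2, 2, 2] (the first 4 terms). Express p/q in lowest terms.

89/12

Build up convergents one term at a time:
a_0 = 7: 7/1
a_1 = 2: 15/2
a_2 = 2: 37/5
a_3 = 2: 89/12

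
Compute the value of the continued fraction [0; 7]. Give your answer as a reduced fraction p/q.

1/7

Start with 7.
0 + 1/(7/1) = 0 + 1/7 = 1/7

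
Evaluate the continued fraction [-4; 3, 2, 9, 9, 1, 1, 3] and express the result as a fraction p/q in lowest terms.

-16597/4471

Start with 3.
1 + 1/(3/1) = 1 + 1/3 = 4/3
1 + 1/(4/3) = 1 + 3/4 = 7/4
9 + 1/(7/4) = 9 + 4/7 = 67/7
9 + 1/(67/7) = 9 + 7/67 = 610/67
2 + 1/(610/67) = 2 + 67/610 = 1287/610
3 + 1/(1287/610) = 3 + 610/1287 = 4471/1287
-4 + 1/(4471/1287) = -4 + 1287/4471 = -16597/4471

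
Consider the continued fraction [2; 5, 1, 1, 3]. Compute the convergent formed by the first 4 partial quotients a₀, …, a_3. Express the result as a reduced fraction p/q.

24/11

Compute successive convergents:
a_0 = 2: 2/1
a_1 = 5: 11/5
a_2 = 1: 13/6
a_3 = 1: 24/11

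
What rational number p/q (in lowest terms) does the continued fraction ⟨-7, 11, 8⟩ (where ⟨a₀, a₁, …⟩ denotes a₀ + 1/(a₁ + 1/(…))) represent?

Starting at the tail and folding back:
Start with 8.
11 + 1/(8/1) = 11 + 1/8 = 89/8
-7 + 1/(89/8) = -7 + 8/89 = -615/89

-615/89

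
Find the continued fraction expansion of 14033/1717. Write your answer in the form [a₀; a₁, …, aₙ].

14033 = 8·1717 + 297, so a_0 = 8
1717 = 5·297 + 232, so a_1 = 5
297 = 1·232 + 65, so a_2 = 1
232 = 3·65 + 37, so a_3 = 3
65 = 1·37 + 28, so a_4 = 1
37 = 1·28 + 9, so a_5 = 1
28 = 3·9 + 1, so a_6 = 3
9 = 9·1 + 0, so a_7 = 9

[8; 5, 1, 3, 1, 1, 3, 9]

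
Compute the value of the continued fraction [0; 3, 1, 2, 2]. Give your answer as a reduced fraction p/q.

Use the convergent recurrence hₖ = aₖ·hₖ₋₁ + hₖ₋₂ (and likewise for the denominators kₖ):
a_0 = 0: 0/1
a_1 = 3: 1/3
a_2 = 1: 1/4
a_3 = 2: 3/11
a_4 = 2: 7/26

7/26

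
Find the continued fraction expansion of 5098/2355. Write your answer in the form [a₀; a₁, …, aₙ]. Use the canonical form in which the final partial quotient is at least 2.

[2; 6, 14, 2, 1, 2, 3]

⌊5098/2355⌋ = 2, remainder 388
⌊2355/388⌋ = 6, remainder 27
⌊388/27⌋ = 14, remainder 10
⌊27/10⌋ = 2, remainder 7
⌊10/7⌋ = 1, remainder 3
⌊7/3⌋ = 2, remainder 1
⌊3/1⌋ = 3, remainder 0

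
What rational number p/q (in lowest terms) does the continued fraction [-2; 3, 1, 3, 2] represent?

-59/34

Start with 2.
3 + 1/(2/1) = 3 + 1/2 = 7/2
1 + 1/(7/2) = 1 + 2/7 = 9/7
3 + 1/(9/7) = 3 + 7/9 = 34/9
-2 + 1/(34/9) = -2 + 9/34 = -59/34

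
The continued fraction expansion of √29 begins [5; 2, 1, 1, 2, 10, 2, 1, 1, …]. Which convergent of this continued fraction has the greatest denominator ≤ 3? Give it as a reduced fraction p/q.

List convergents until the denominator exceeds the bound:
a_0 = 5: 5/1  (≤ bound)
a_1 = 2: 11/2  (≤ bound)
a_2 = 1: 16/3  (≤ bound)
a_3 = 1: 27/5  (> 3, stop)

16/3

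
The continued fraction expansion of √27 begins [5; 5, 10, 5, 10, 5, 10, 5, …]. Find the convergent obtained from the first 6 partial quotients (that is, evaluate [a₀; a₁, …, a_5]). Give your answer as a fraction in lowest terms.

Start with 5.
10 + 1/(5/1) = 10 + 1/5 = 51/5
5 + 1/(51/5) = 5 + 5/51 = 260/51
10 + 1/(260/51) = 10 + 51/260 = 2651/260
5 + 1/(2651/260) = 5 + 260/2651 = 13515/2651
5 + 1/(13515/2651) = 5 + 2651/13515 = 70226/13515

70226/13515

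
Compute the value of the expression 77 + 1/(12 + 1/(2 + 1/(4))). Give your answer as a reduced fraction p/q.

Work from the innermost term outward:
Start with 4.
2 + 1/(4/1) = 2 + 1/4 = 9/4
12 + 1/(9/4) = 12 + 4/9 = 112/9
77 + 1/(112/9) = 77 + 9/112 = 8633/112

8633/112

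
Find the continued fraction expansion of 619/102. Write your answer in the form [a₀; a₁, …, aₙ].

[6; 14, 1, 1, 3]

619 = 6·102 + 7, so a_0 = 6
102 = 14·7 + 4, so a_1 = 14
7 = 1·4 + 3, so a_2 = 1
4 = 1·3 + 1, so a_3 = 1
3 = 3·1 + 0, so a_4 = 3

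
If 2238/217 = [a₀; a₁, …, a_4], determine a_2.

Run the Euclidean algorithm, recording each quotient:
2238 ÷ 217 → quotient 10, remainder 68
217 ÷ 68 → quotient 3, remainder 13
68 ÷ 13 → quotient 5, remainder 3

5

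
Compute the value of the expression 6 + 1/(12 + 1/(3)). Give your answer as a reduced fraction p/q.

225/37

Use the convergent recurrence hₖ = aₖ·hₖ₋₁ + hₖ₋₂ (and likewise for the denominators kₖ):
a_0 = 6: 6/1
a_1 = 12: 73/12
a_2 = 3: 225/37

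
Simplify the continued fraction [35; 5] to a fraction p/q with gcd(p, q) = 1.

Starting at the tail and folding back:
Start with 5.
35 + 1/(5/1) = 35 + 1/5 = 176/5

176/5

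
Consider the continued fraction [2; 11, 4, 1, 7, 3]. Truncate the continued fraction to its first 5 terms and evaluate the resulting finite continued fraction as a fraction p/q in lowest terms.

913/437

Start with 7.
1 + 1/(7/1) = 1 + 1/7 = 8/7
4 + 1/(8/7) = 4 + 7/8 = 39/8
11 + 1/(39/8) = 11 + 8/39 = 437/39
2 + 1/(437/39) = 2 + 39/437 = 913/437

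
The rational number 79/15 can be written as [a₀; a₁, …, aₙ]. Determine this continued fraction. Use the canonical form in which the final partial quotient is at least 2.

[5; 3, 1, 3]

⌊79/15⌋ = 5, remainder 4
⌊15/4⌋ = 3, remainder 3
⌊4/3⌋ = 1, remainder 1
⌊3/1⌋ = 3, remainder 0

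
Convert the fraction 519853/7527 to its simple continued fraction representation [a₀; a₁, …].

519853 = 69·7527 + 490, so a_0 = 69
7527 = 15·490 + 177, so a_1 = 15
490 = 2·177 + 136, so a_2 = 2
177 = 1·136 + 41, so a_3 = 1
136 = 3·41 + 13, so a_4 = 3
41 = 3·13 + 2, so a_5 = 3
13 = 6·2 + 1, so a_6 = 6
2 = 2·1 + 0, so a_7 = 2

[69; 15, 2, 1, 3, 3, 6, 2]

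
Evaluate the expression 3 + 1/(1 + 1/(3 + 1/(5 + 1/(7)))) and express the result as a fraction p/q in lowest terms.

568/151

Compute successive convergents:
a_0 = 3: 3/1
a_1 = 1: 4/1
a_2 = 3: 15/4
a_3 = 5: 79/21
a_4 = 7: 568/151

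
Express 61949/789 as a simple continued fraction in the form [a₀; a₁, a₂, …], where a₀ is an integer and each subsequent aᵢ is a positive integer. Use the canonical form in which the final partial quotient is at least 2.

Apply division with remainder until the remainder is 0:
⌊61949/789⌋ = 78, remainder 407
⌊789/407⌋ = 1, remainder 382
⌊407/382⌋ = 1, remainder 25
⌊382/25⌋ = 15, remainder 7
⌊25/7⌋ = 3, remainder 4
⌊7/4⌋ = 1, remainder 3
⌊4/3⌋ = 1, remainder 1
⌊3/1⌋ = 3, remainder 0

[78; 1, 1, 15, 3, 1, 1, 3]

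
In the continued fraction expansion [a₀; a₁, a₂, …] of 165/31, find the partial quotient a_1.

Run the Euclidean algorithm, recording each quotient:
⌊165/31⌋ = 5, remainder 10
⌊31/10⌋ = 3, remainder 1

3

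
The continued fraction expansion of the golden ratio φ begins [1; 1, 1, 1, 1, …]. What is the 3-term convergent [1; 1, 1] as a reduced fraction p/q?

Build up convergents one term at a time:
a_0 = 1: 1/1
a_1 = 1: 2/1
a_2 = 1: 3/2

3/2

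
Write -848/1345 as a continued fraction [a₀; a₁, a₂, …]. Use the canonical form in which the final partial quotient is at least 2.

Repeatedly divide and take the remainder:
⌊-848/1345⌋ = -1, remainder 497
⌊1345/497⌋ = 2, remainder 351
⌊497/351⌋ = 1, remainder 146
⌊351/146⌋ = 2, remainder 59
⌊146/59⌋ = 2, remainder 28
⌊59/28⌋ = 2, remainder 3
⌊28/3⌋ = 9, remainder 1
⌊3/1⌋ = 3, remainder 0

[-1; 2, 1, 2, 2, 2, 9, 3]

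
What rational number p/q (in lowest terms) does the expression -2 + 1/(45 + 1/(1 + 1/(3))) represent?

-362/183

Starting at the tail and folding back:
Start with 3.
1 + 1/(3/1) = 1 + 1/3 = 4/3
45 + 1/(4/3) = 45 + 3/4 = 183/4
-2 + 1/(183/4) = -2 + 4/183 = -362/183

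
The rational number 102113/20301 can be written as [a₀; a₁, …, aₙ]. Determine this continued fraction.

102113 = 5·20301 + 608, so a_0 = 5
20301 = 33·608 + 237, so a_1 = 33
608 = 2·237 + 134, so a_2 = 2
237 = 1·134 + 103, so a_3 = 1
134 = 1·103 + 31, so a_4 = 1
103 = 3·31 + 10, so a_5 = 3
31 = 3·10 + 1, so a_6 = 3
10 = 10·1 + 0, so a_7 = 10

[5; 33, 2, 1, 1, 3, 3, 10]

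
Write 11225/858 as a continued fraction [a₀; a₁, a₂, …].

⌊11225/858⌋ = 13, remainder 71
⌊858/71⌋ = 12, remainder 6
⌊71/6⌋ = 11, remainder 5
⌊6/5⌋ = 1, remainder 1
⌊5/1⌋ = 5, remainder 0

[13; 12, 11, 1, 5]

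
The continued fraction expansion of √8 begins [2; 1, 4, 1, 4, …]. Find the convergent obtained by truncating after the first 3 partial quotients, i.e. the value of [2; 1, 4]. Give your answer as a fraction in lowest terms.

14/5

Collapse the nested fraction from the inside out:
Start with 4.
1 + 1/(4/1) = 1 + 1/4 = 5/4
2 + 1/(5/4) = 2 + 4/5 = 14/5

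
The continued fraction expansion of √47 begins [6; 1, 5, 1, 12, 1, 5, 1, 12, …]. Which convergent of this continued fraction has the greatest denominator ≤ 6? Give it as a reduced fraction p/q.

a_0 = 6: 6/1  (≤ bound)
a_1 = 1: 7/1  (≤ bound)
a_2 = 5: 41/6  (≤ bound)
a_3 = 1: 48/7  (> 6, stop)

41/6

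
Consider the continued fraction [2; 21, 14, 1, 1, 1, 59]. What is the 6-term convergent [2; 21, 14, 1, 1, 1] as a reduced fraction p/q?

Collapse the nested fraction from the inside out:
Start with 1.
1 + 1/(1/1) = 1 + 1/1 = 2/1
1 + 1/(2/1) = 1 + 1/2 = 3/2
14 + 1/(3/2) = 14 + 2/3 = 44/3
21 + 1/(44/3) = 21 + 3/44 = 927/44
2 + 1/(927/44) = 2 + 44/927 = 1898/927

1898/927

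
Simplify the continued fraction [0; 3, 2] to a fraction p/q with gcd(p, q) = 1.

a_0 = 0: 0/1
a_1 = 3: 1/3
a_2 = 2: 2/7

2/7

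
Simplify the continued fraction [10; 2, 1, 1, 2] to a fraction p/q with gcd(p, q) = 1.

Build up convergents one term at a time:
a_0 = 10: 10/1
a_1 = 2: 21/2
a_2 = 1: 31/3
a_3 = 1: 52/5
a_4 = 2: 135/13

135/13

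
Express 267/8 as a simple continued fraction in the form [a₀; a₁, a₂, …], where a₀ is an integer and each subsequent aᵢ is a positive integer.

[33; 2, 1, 2]

267 ÷ 8 → quotient 33, remainder 3
8 ÷ 3 → quotient 2, remainder 2
3 ÷ 2 → quotient 1, remainder 1
2 ÷ 1 → quotient 2, remainder 0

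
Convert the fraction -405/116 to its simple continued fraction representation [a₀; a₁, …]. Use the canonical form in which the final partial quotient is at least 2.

Repeatedly divide and take the remainder:
-405 ÷ 116 → quotient -4, remainder 59
116 ÷ 59 → quotient 1, remainder 57
59 ÷ 57 → quotient 1, remainder 2
57 ÷ 2 → quotient 28, remainder 1
2 ÷ 1 → quotient 2, remainder 0

[-4; 1, 1, 28, 2]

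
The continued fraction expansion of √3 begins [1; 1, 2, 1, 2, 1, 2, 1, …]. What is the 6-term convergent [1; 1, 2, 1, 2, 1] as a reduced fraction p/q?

Compute successive convergents:
a_0 = 1: 1/1
a_1 = 1: 2/1
a_2 = 2: 5/3
a_3 = 1: 7/4
a_4 = 2: 19/11
a_5 = 1: 26/15

26/15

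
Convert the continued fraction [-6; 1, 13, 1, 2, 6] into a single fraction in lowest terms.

-1414/279

Compute successive convergents:
a_0 = -6: -6/1
a_1 = 1: -5/1
a_2 = 13: -71/14
a_3 = 1: -76/15
a_4 = 2: -223/44
a_5 = 6: -1414/279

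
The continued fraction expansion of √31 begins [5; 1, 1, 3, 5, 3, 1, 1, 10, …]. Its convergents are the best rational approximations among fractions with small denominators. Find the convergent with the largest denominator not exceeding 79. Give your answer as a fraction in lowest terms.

List convergents until the denominator exceeds the bound:
a_0 = 5: 5/1  (≤ bound)
a_1 = 1: 6/1  (≤ bound)
a_2 = 1: 11/2  (≤ bound)
a_3 = 3: 39/7  (≤ bound)
a_4 = 5: 206/37  (≤ bound)
a_5 = 3: 657/118  (> 79, stop)

206/37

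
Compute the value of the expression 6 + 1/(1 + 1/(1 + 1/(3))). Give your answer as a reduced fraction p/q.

Work from the innermost term outward:
Start with 3.
1 + 1/(3/1) = 1 + 1/3 = 4/3
1 + 1/(4/3) = 1 + 3/4 = 7/4
6 + 1/(7/4) = 6 + 4/7 = 46/7

46/7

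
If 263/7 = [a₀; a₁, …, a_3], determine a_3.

⌊263/7⌋ = 37, remainder 4
⌊7/4⌋ = 1, remainder 3
⌊4/3⌋ = 1, remainder 1
⌊3/1⌋ = 3, remainder 0

3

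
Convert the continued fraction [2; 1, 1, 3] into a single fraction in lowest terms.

18/7

a_0 = 2: 2/1
a_1 = 1: 3/1
a_2 = 1: 5/2
a_3 = 3: 18/7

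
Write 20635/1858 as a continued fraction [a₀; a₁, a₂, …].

[11; 9, 2, 3, 6, 1, 3]

20635 ÷ 1858 → quotient 11, remainder 197
1858 ÷ 197 → quotient 9, remainder 85
197 ÷ 85 → quotient 2, remainder 27
85 ÷ 27 → quotient 3, remainder 4
27 ÷ 4 → quotient 6, remainder 3
4 ÷ 3 → quotient 1, remainder 1
3 ÷ 1 → quotient 3, remainder 0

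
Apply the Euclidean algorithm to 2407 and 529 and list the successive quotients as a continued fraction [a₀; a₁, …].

⌊2407/529⌋ = 4, remainder 291
⌊529/291⌋ = 1, remainder 238
⌊291/238⌋ = 1, remainder 53
⌊238/53⌋ = 4, remainder 26
⌊53/26⌋ = 2, remainder 1
⌊26/1⌋ = 26, remainder 0

[4; 1, 1, 4, 2, 26]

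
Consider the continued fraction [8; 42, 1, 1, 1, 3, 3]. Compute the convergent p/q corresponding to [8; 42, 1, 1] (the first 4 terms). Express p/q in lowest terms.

Collapse the nested fraction from the inside out:
Start with 1.
1 + 1/(1/1) = 1 + 1/1 = 2/1
42 + 1/(2/1) = 42 + 1/2 = 85/2
8 + 1/(85/2) = 8 + 2/85 = 682/85

682/85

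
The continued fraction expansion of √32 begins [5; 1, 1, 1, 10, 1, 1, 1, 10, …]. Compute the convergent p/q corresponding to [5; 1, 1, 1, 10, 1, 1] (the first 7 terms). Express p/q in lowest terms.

Compute successive convergents:
a_0 = 5: 5/1
a_1 = 1: 6/1
a_2 = 1: 11/2
a_3 = 1: 17/3
a_4 = 10: 181/32
a_5 = 1: 198/35
a_6 = 1: 379/67

379/67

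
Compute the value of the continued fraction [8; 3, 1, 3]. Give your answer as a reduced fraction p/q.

124/15

Start with 3.
1 + 1/(3/1) = 1 + 1/3 = 4/3
3 + 1/(4/3) = 3 + 3/4 = 15/4
8 + 1/(15/4) = 8 + 4/15 = 124/15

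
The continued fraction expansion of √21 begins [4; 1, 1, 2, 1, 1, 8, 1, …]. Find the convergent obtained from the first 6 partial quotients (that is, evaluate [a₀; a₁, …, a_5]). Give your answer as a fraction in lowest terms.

Start with 1.
1 + 1/(1/1) = 1 + 1/1 = 2/1
2 + 1/(2/1) = 2 + 1/2 = 5/2
1 + 1/(5/2) = 1 + 2/5 = 7/5
1 + 1/(7/5) = 1 + 5/7 = 12/7
4 + 1/(12/7) = 4 + 7/12 = 55/12

55/12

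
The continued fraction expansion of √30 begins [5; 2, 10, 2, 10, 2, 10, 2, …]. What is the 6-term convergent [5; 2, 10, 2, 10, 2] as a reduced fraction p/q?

a_0 = 5: 5/1
a_1 = 2: 11/2
a_2 = 10: 115/21
a_3 = 2: 241/44
a_4 = 10: 2525/461
a_5 = 2: 5291/966

5291/966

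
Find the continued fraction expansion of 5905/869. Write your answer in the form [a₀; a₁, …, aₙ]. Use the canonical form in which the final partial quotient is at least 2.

5905 ÷ 869 → quotient 6, remainder 691
869 ÷ 691 → quotient 1, remainder 178
691 ÷ 178 → quotient 3, remainder 157
178 ÷ 157 → quotient 1, remainder 21
157 ÷ 21 → quotient 7, remainder 10
21 ÷ 10 → quotient 2, remainder 1
10 ÷ 1 → quotient 10, remainder 0

[6; 1, 3, 1, 7, 2, 10]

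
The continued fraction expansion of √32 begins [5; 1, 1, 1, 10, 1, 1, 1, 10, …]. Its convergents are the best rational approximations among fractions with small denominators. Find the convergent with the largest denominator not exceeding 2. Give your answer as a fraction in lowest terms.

11/2

a_0 = 5: 5/1  (≤ bound)
a_1 = 1: 6/1  (≤ bound)
a_2 = 1: 11/2  (≤ bound)
a_3 = 1: 17/3  (> 2, stop)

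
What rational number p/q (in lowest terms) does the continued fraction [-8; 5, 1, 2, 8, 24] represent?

Start with 24.
8 + 1/(24/1) = 8 + 1/24 = 193/24
2 + 1/(193/24) = 2 + 24/193 = 410/193
1 + 1/(410/193) = 1 + 193/410 = 603/410
5 + 1/(603/410) = 5 + 410/603 = 3425/603
-8 + 1/(3425/603) = -8 + 603/3425 = -26797/3425

-26797/3425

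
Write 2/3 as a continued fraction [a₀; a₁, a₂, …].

Repeatedly divide and take the remainder:
2 = 0·3 + 2, so a_0 = 0
3 = 1·2 + 1, so a_1 = 1
2 = 2·1 + 0, so a_2 = 2

[0; 1, 2]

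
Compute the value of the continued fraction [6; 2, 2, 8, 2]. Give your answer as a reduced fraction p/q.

Start with 2.
8 + 1/(2/1) = 8 + 1/2 = 17/2
2 + 1/(17/2) = 2 + 2/17 = 36/17
2 + 1/(36/17) = 2 + 17/36 = 89/36
6 + 1/(89/36) = 6 + 36/89 = 570/89

570/89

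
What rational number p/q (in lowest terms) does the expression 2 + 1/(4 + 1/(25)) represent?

Start with 25.
4 + 1/(25/1) = 4 + 1/25 = 101/25
2 + 1/(101/25) = 2 + 25/101 = 227/101

227/101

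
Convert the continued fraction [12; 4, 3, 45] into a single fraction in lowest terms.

7204/589

a_0 = 12: 12/1
a_1 = 4: 49/4
a_2 = 3: 159/13
a_3 = 45: 7204/589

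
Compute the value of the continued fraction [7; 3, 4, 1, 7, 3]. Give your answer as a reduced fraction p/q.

2859/391

Starting at the tail and folding back:
Start with 3.
7 + 1/(3/1) = 7 + 1/3 = 22/3
1 + 1/(22/3) = 1 + 3/22 = 25/22
4 + 1/(25/22) = 4 + 22/25 = 122/25
3 + 1/(122/25) = 3 + 25/122 = 391/122
7 + 1/(391/122) = 7 + 122/391 = 2859/391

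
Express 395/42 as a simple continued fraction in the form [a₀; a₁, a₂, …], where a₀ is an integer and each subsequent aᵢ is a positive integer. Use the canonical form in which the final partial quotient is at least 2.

Repeatedly divide and take the remainder:
⌊395/42⌋ = 9, remainder 17
⌊42/17⌋ = 2, remainder 8
⌊17/8⌋ = 2, remainder 1
⌊8/1⌋ = 8, remainder 0

[9; 2, 2, 8]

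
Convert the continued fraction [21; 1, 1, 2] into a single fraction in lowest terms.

Starting at the tail and folding back:
Start with 2.
1 + 1/(2/1) = 1 + 1/2 = 3/2
1 + 1/(3/2) = 1 + 2/3 = 5/3
21 + 1/(5/3) = 21 + 3/5 = 108/5

108/5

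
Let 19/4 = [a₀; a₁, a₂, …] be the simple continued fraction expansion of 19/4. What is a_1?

1

Apply division with remainder until the remainder is 0:
19 ÷ 4 → quotient 4, remainder 3
4 ÷ 3 → quotient 1, remainder 1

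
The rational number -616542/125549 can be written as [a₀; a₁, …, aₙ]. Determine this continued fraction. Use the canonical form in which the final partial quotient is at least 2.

[-5; 11, 4, 1, 5, 6, 1, 53]

Apply division with remainder until the remainder is 0:
-616542 ÷ 125549 → quotient -5, remainder 11203
125549 ÷ 11203 → quotient 11, remainder 2316
11203 ÷ 2316 → quotient 4, remainder 1939
2316 ÷ 1939 → quotient 1, remainder 377
1939 ÷ 377 → quotient 5, remainder 54
377 ÷ 54 → quotient 6, remainder 53
54 ÷ 53 → quotient 1, remainder 1
53 ÷ 1 → quotient 53, remainder 0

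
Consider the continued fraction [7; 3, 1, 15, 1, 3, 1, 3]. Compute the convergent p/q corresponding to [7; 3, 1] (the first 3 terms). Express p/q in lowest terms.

Start with 1.
3 + 1/(1/1) = 3 + 1/1 = 4/1
7 + 1/(4/1) = 7 + 1/4 = 29/4

29/4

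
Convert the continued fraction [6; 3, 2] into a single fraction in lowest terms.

44/7

Start with 2.
3 + 1/(2/1) = 3 + 1/2 = 7/2
6 + 1/(7/2) = 6 + 2/7 = 44/7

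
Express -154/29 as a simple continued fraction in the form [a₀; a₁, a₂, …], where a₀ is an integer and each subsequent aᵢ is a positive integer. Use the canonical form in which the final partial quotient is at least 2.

Repeatedly divide and take the remainder:
-154 = -6·29 + 20, so a_0 = -6
29 = 1·20 + 9, so a_1 = 1
20 = 2·9 + 2, so a_2 = 2
9 = 4·2 + 1, so a_3 = 4
2 = 2·1 + 0, so a_4 = 2

[-6; 1, 2, 4, 2]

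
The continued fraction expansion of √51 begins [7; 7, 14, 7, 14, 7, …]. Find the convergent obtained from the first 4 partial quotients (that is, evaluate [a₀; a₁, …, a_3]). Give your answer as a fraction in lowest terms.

4999/700

Start with 7.
14 + 1/(7/1) = 14 + 1/7 = 99/7
7 + 1/(99/7) = 7 + 7/99 = 700/99
7 + 1/(700/99) = 7 + 99/700 = 4999/700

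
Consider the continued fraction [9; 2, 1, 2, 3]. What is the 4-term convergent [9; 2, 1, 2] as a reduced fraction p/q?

Start with 2.
1 + 1/(2/1) = 1 + 1/2 = 3/2
2 + 1/(3/2) = 2 + 2/3 = 8/3
9 + 1/(8/3) = 9 + 3/8 = 75/8

75/8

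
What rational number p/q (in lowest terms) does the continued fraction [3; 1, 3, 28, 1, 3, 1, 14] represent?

a_0 = 3: 3/1
a_1 = 1: 4/1
a_2 = 3: 15/4
a_3 = 28: 424/113
a_4 = 1: 439/117
a_5 = 3: 1741/464
a_6 = 1: 2180/581
a_7 = 14: 32261/8598

32261/8598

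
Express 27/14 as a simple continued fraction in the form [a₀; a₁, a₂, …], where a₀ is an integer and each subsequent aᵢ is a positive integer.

[1; 1, 13]

27 ÷ 14 → quotient 1, remainder 13
14 ÷ 13 → quotient 1, remainder 1
13 ÷ 1 → quotient 13, remainder 0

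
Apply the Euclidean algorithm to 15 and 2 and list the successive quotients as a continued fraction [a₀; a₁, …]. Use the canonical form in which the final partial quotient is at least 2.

[7; 2]

15 = 7·2 + 1, so a_0 = 7
2 = 2·1 + 0, so a_1 = 2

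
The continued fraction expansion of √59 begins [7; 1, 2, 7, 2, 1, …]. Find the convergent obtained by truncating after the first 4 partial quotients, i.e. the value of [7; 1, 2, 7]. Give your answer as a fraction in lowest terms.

169/22

a_0 = 7: 7/1
a_1 = 1: 8/1
a_2 = 2: 23/3
a_3 = 7: 169/22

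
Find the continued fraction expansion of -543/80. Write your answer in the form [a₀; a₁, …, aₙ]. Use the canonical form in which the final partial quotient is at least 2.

[-7; 4, 1, 2, 2, 2]

⌊-543/80⌋ = -7, remainder 17
⌊80/17⌋ = 4, remainder 12
⌊17/12⌋ = 1, remainder 5
⌊12/5⌋ = 2, remainder 2
⌊5/2⌋ = 2, remainder 1
⌊2/1⌋ = 2, remainder 0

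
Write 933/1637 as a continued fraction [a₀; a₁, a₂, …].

Apply division with remainder until the remainder is 0:
⌊933/1637⌋ = 0, remainder 933
⌊1637/933⌋ = 1, remainder 704
⌊933/704⌋ = 1, remainder 229
⌊704/229⌋ = 3, remainder 17
⌊229/17⌋ = 13, remainder 8
⌊17/8⌋ = 2, remainder 1
⌊8/1⌋ = 8, remainder 0

[0; 1, 1, 3, 13, 2, 8]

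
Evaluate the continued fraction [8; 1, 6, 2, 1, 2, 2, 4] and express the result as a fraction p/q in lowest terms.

5487/619

a_0 = 8: 8/1
a_1 = 1: 9/1
a_2 = 6: 62/7
a_3 = 2: 133/15
a_4 = 1: 195/22
a_5 = 2: 523/59
a_6 = 2: 1241/140
a_7 = 4: 5487/619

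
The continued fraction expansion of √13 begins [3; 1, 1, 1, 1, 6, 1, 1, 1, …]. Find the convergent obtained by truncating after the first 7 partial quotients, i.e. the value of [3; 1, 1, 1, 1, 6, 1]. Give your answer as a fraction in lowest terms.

Use the convergent recurrence hₖ = aₖ·hₖ₋₁ + hₖ₋₂ (and likewise for the denominators kₖ):
a_0 = 3: 3/1
a_1 = 1: 4/1
a_2 = 1: 7/2
a_3 = 1: 11/3
a_4 = 1: 18/5
a_5 = 6: 119/33
a_6 = 1: 137/38

137/38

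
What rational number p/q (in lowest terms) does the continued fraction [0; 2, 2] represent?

2/5

Start with 2.
2 + 1/(2/1) = 2 + 1/2 = 5/2
0 + 1/(5/2) = 0 + 2/5 = 2/5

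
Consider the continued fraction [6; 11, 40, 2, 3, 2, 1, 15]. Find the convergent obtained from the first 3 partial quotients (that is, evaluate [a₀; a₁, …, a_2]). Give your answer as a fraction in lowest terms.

Start with 40.
11 + 1/(40/1) = 11 + 1/40 = 441/40
6 + 1/(441/40) = 6 + 40/441 = 2686/441

2686/441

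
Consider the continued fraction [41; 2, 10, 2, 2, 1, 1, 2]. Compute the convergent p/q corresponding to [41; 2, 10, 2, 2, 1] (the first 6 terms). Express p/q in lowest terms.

6346/153

Build up convergents one term at a time:
a_0 = 41: 41/1
a_1 = 2: 83/2
a_2 = 10: 871/21
a_3 = 2: 1825/44
a_4 = 2: 4521/109
a_5 = 1: 6346/153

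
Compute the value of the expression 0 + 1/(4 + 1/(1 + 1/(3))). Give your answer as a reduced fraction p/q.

Starting at the tail and folding back:
Start with 3.
1 + 1/(3/1) = 1 + 1/3 = 4/3
4 + 1/(4/3) = 4 + 3/4 = 19/4
0 + 1/(19/4) = 0 + 4/19 = 4/19

4/19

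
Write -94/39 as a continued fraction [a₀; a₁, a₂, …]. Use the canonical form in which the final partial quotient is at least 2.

Apply division with remainder until the remainder is 0:
⌊-94/39⌋ = -3, remainder 23
⌊39/23⌋ = 1, remainder 16
⌊23/16⌋ = 1, remainder 7
⌊16/7⌋ = 2, remainder 2
⌊7/2⌋ = 3, remainder 1
⌊2/1⌋ = 2, remainder 0

[-3; 1, 1, 2, 3, 2]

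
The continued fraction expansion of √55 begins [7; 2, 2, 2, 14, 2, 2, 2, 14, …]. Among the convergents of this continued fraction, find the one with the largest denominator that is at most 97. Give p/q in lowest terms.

a_0 = 7: 7/1  (≤ bound)
a_1 = 2: 15/2  (≤ bound)
a_2 = 2: 37/5  (≤ bound)
a_3 = 2: 89/12  (≤ bound)
a_4 = 14: 1283/173  (> 97, stop)

89/12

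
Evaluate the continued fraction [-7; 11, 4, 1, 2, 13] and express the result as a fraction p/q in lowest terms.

Start with 13.
2 + 1/(13/1) = 2 + 1/13 = 27/13
1 + 1/(27/13) = 1 + 13/27 = 40/27
4 + 1/(40/27) = 4 + 27/40 = 187/40
11 + 1/(187/40) = 11 + 40/187 = 2097/187
-7 + 1/(2097/187) = -7 + 187/2097 = -14492/2097

-14492/2097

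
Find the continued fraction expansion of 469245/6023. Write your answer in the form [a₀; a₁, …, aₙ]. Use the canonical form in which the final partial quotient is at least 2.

Run the Euclidean algorithm, recording each quotient:
469245 = 77·6023 + 5474, so a_0 = 77
6023 = 1·5474 + 549, so a_1 = 1
5474 = 9·549 + 533, so a_2 = 9
549 = 1·533 + 16, so a_3 = 1
533 = 33·16 + 5, so a_4 = 33
16 = 3·5 + 1, so a_5 = 3
5 = 5·1 + 0, so a_6 = 5

[77; 1, 9, 1, 33, 3, 5]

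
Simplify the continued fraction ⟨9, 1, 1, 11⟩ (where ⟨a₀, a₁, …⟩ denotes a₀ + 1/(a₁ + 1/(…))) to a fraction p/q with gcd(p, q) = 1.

Starting at the tail and folding back:
Start with 11.
1 + 1/(11/1) = 1 + 1/11 = 12/11
1 + 1/(12/11) = 1 + 11/12 = 23/12
9 + 1/(23/12) = 9 + 12/23 = 219/23

219/23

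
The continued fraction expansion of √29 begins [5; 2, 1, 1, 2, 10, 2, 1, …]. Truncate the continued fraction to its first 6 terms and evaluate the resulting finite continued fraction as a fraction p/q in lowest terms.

727/135

Collapse the nested fraction from the inside out:
Start with 10.
2 + 1/(10/1) = 2 + 1/10 = 21/10
1 + 1/(21/10) = 1 + 10/21 = 31/21
1 + 1/(31/21) = 1 + 21/31 = 52/31
2 + 1/(52/31) = 2 + 31/52 = 135/52
5 + 1/(135/52) = 5 + 52/135 = 727/135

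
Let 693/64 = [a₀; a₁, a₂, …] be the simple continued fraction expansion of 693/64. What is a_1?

693 = 10·64 + 53, so a_0 = 10
64 = 1·53 + 11, so a_1 = 1

1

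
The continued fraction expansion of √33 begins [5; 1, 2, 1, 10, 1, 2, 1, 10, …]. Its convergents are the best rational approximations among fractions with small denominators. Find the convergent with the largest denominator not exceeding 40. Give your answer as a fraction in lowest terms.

23/4

a_0 = 5: 5/1  (≤ bound)
a_1 = 1: 6/1  (≤ bound)
a_2 = 2: 17/3  (≤ bound)
a_3 = 1: 23/4  (≤ bound)
a_4 = 10: 247/43  (> 40, stop)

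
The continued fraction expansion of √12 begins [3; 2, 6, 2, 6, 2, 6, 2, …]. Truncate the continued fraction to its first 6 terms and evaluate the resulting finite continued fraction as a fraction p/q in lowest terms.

Start with 2.
6 + 1/(2/1) = 6 + 1/2 = 13/2
2 + 1/(13/2) = 2 + 2/13 = 28/13
6 + 1/(28/13) = 6 + 13/28 = 181/28
2 + 1/(181/28) = 2 + 28/181 = 390/181
3 + 1/(390/181) = 3 + 181/390 = 1351/390

1351/390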